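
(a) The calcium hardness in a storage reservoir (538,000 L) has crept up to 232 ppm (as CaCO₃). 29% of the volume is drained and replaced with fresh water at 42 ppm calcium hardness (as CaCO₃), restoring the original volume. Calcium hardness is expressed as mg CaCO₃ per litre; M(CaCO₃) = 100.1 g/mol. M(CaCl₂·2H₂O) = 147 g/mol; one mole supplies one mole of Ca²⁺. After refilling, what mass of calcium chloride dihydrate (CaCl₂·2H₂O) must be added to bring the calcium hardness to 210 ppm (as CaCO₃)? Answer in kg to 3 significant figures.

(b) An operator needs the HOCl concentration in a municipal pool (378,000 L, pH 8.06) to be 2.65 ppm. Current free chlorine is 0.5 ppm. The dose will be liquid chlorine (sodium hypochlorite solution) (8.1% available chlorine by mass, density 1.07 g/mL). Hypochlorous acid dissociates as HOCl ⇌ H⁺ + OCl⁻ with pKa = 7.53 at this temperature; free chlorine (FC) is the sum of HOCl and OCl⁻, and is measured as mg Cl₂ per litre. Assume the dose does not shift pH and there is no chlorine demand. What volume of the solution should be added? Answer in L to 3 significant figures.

(a) 26.2 kg; (b) 48.5 L

(a) After draining 29% and refilling: 232 × 0.71 + 42 × 0.29 = 176.9 ppm.
(a) Deficit to target: 210 − 176.9 = 33.1 mg/L.
(a) As CaCO₃: 33.1 mg/L × 538,000 L = 17,810 g; ÷ 100.1 = 177.9 mol Ca²⁺.
(a) Mass: 177.9 × 147 = 26,150 g.

(b) [OCl⁻]/[HOCl] = 10^(pH − pKa) = 10^(8.06 − 7.53) = 3.388; fraction as HOCl = 1/(1 + 3.388) = 0.2279.
(b) Free chlorine required for 2.65 ppm HOCl: 2.65 / 0.2279 = 11.63 ppm.
(b) FC to add: 11.63 − 0.5 = 11.13 mg/L as Cl₂.
(b) Cl₂ equivalent: 11.13 mg/L × 378,000 L = 4207 g.
(b) Product at 8.1% available Cl: 4207 / 0.081 = 51,940 g.
(b) Volume: 51,940 g ÷ 1.07 g/mL = 48,540 mL.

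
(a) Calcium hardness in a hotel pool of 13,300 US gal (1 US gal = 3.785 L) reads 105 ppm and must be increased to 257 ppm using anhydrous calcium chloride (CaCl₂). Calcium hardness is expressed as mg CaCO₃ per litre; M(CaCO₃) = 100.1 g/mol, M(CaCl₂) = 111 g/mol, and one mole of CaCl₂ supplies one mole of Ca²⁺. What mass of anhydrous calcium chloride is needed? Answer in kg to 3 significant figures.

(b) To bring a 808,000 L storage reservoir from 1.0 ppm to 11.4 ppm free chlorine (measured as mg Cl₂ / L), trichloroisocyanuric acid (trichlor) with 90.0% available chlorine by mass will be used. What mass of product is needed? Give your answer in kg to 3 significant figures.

(a) 8.48 kg; (b) 9.34 kg

(a) Volume: 13,300 US gal × 3.785 L/gal = 50,340 L.
(a) Hardness to add: (257 − 105) = 152 mg/L as CaCO₃ × 50,340 L = 7652 g as CaCO₃.
(a) Moles of Ca²⁺ (1 mol Ca²⁺ ≡ 1 mol CaCO₃): 7652 / 100.1 g/mol = 76.44 mol.
(a) Mass of CaCl₂: 76.44 × 111 = 8485 g.

(b) Chlorine deficit: 11.4 − 1.0 = 10.4 ppm = 10.4 mg/L as Cl₂.
(b) Cl₂ equivalent needed: 10.4 mg/L × 808,000 L = 8,403,000 mg = 8403 g.
(b) Product at 90.0% available chlorine: 8403 / 0.9 = 9337 g.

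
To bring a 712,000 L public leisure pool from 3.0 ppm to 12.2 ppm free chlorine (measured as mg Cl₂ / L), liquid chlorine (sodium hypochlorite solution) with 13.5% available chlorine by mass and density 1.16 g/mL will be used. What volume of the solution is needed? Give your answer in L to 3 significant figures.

Chlorine deficit: 12.2 − 3.0 = 9.2 ppm = 9.2 mg/L as Cl₂.
Cl₂ equivalent needed: 9.2 mg/L × 712,000 L = 6,550,000 mg = 6550 g.
Product at 13.5% available chlorine: 6550 / 0.135 = 48,520 g.
Volume at density 1.16 g/mL: 48,520 g ÷ 1.16 g/mL = 41,830 mL.

41.8 L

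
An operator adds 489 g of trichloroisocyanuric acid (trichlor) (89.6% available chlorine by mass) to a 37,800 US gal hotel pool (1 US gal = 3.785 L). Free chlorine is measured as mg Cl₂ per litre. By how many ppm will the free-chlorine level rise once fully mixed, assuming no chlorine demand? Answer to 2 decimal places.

3.06 ppm

Volume: 37,800 US gal × 3.785 L/gal = 143,073 L.
Available chlorine delivered: 489 g × 0.896 = 438.1 g as Cl₂.
Concentration rise: 438.1 g / 143,073 L = 3.062 mg/L = 3.06 ppm.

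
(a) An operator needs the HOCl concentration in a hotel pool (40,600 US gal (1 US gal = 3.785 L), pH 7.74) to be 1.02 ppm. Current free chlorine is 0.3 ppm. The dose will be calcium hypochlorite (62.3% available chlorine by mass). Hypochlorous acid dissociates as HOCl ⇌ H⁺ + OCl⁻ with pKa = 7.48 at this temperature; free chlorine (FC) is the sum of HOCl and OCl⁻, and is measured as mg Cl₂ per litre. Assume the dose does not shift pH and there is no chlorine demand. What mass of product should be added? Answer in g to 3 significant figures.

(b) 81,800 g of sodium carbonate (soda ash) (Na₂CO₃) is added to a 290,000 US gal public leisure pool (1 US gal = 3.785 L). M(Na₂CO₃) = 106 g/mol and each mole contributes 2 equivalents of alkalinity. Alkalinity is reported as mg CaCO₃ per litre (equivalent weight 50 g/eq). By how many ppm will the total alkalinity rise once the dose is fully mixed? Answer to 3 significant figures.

(a) 635 g; (b) 70.3 ppm

(a) Volume: 40,600 US gal × 3.785 L/gal = 153,671 L.
(a) [OCl⁻]/[HOCl] = 10^(pH − pKa) = 10^(7.74 − 7.48) = 1.82; fraction as HOCl = 1/(1 + 1.82) = 0.3546.
(a) Free chlorine required for 1.02 ppm HOCl: 1.02 / 0.3546 = 2.876 ppm.
(a) FC to add: 2.876 − 0.3 = 2.576 mg/L as Cl₂.
(a) Cl₂ equivalent: 2.576 mg/L × 153,671 L = 395.9 g.
(a) Product at 62.3% available Cl: 395.9 / 0.623 = 635.4 g.

(b) Volume: 290,000 US gal × 3.785 L/gal = 1,097,650 L.
(b) Moles of Na₂CO₃: 81,800 g ÷ 106 g/mol = 771.7 mol → 1543 eq of alkalinity.
(b) As CaCO₃: 1543 eq × 50 g/eq = 77,170 g.
(b) Rise: 77,170 g / 1,097,650 L × 1000 = 70.3 mg/L.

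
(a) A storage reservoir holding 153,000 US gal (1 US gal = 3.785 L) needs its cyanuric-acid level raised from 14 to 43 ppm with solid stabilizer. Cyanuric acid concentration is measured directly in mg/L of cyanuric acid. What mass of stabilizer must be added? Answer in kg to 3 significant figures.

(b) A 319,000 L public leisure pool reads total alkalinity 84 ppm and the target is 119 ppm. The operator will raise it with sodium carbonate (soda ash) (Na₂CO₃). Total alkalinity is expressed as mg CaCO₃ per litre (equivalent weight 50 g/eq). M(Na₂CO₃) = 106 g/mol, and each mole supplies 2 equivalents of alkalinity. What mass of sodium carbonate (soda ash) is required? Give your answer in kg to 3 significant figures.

(a) 16.8 kg; (b) 11.8 kg

(a) Volume: 153,000 US gal × 3.785 L/gal = 579,105 L.
(a) CYA to add: (43 − 14) = 29 mg/L × 579,105 L = 16,790 g cyanuric acid.

(b) Alkalinity to add: (119 − 84) = 35 mg/L as CaCO₃ × 319,000 L = 11,160 g as CaCO₃.
(b) Equivalents: 11,160 g ÷ 50 g/eq = 223.3 eq.
(b) Each mole of Na₂CO₃ supplies 2 eq, so 223.3 / 2 = 111.7 mol.
(b) Mass: 111.7 mol × 106 g/mol = 11,830 g.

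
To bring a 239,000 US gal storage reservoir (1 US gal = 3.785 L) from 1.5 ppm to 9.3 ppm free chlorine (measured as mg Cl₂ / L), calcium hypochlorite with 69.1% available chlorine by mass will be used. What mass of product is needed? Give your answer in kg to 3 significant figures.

10.2 kg

Volume: 239,000 US gal × 3.785 L/gal = 904,615 L.
Chlorine deficit: 9.3 − 1.5 = 7.8 ppm = 7.8 mg/L as Cl₂.
Cl₂ equivalent needed: 7.8 mg/L × 904,615 L = 7,056,000 mg = 7056 g.
Product at 69.1% available chlorine: 7056 / 0.691 = 10,210 g.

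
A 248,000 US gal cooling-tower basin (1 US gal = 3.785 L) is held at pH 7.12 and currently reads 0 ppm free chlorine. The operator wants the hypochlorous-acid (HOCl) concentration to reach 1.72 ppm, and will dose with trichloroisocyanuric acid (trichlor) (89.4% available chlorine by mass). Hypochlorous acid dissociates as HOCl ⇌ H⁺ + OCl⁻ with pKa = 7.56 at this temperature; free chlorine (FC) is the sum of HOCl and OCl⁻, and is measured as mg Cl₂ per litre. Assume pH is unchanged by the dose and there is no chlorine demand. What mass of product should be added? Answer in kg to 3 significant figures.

2.46 kg

Volume: 248,000 US gal × 3.785 L/gal = 938,680 L.
[OCl⁻]/[HOCl] = 10^(pH − pKa) = 10^(7.12 − 7.56) = 0.3631; fraction as HOCl = 1/(1 + 0.3631) = 0.7336.
Free chlorine required for 1.72 ppm HOCl: 1.72 / 0.7336 = 2.344 ppm.
FC to add: 2.344 − 0 = 2.344 mg/L as Cl₂.
Cl₂ equivalent: 2.344 mg/L × 938,680 L = 2201 g.
Product at 89.4% available Cl: 2201 / 0.894 = 2462 g.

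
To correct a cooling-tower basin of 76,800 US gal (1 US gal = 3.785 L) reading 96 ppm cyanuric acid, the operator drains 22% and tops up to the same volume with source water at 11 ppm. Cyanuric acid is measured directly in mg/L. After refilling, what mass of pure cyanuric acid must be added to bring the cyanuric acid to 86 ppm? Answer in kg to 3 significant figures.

Volume: 76,800 US gal × 3.785 L/gal = 290,688 L.
After draining 22% and refilling: 96 × 0.78 + 11 × 0.22 = 77.3 ppm.
Deficit to target: 86 − 77.3 = 8.7 mg/L.
Mass: 8.7 mg/L × 290,688 L = 2529 g cyanuric acid.

2.53 kg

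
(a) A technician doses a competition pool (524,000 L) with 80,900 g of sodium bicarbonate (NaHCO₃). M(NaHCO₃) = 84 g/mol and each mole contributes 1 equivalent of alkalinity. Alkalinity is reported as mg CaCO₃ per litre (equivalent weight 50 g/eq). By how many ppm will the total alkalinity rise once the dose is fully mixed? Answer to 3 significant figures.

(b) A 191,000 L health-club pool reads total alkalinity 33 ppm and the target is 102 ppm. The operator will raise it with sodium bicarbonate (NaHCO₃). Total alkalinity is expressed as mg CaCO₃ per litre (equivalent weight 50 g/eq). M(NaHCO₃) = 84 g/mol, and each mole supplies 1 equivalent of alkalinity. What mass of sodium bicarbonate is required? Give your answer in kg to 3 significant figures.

(a) 91.9 ppm; (b) 22.1 kg

(a) Moles of NaHCO₃: 80,900 g ÷ 84 g/mol = 963.1 mol → 963.1 eq of alkalinity.
(a) As CaCO₃: 963.1 eq × 50 g/eq = 48,150 g.
(a) Rise: 48,150 g / 524,000 L × 1000 = 91.9 mg/L.

(b) Alkalinity to add: (102 − 33) = 69 mg/L as CaCO₃ × 191,000 L = 13,180 g as CaCO₃.
(b) Equivalents: 13,180 g ÷ 50 g/eq = 263.6 eq.
(b) NaHCO₃ supplies 1 eq per mole → 263.6 mol.
(b) Mass: 263.6 mol × 84 g/mol = 22,140 g.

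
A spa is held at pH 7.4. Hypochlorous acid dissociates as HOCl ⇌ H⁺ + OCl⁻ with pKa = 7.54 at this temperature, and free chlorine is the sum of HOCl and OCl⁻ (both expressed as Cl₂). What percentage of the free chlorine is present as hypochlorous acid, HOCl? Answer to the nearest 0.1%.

[OCl⁻]/[HOCl] = 10^(pH − pKa) = 10^(7.4 − 7.54) = 10^-0.14 = 0.7244.
Fraction as HOCl = 1 / (1 + 0.7244) = 0.5799.

58.0%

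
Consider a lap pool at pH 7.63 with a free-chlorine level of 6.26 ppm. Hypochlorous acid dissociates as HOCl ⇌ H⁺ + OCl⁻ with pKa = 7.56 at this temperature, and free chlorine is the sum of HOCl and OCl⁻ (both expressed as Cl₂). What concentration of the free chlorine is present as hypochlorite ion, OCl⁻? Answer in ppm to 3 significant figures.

[OCl⁻]/[HOCl] = 10^(pH − pKa) = 10^(7.63 − 7.56) = 10^0.07 = 1.175.
Fraction as HOCl = 1 / (1 + 1.175) = 0.4598.
OCl⁻ = (1 − 0.4598) × 6.26 ppm = 3.382 ppm.

3.38 ppm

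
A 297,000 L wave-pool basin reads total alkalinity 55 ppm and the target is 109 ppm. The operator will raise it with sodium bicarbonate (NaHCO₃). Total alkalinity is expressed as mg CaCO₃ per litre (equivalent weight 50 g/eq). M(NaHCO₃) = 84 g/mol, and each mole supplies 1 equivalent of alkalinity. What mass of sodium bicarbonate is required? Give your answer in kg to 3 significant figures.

26.9 kg

Alkalinity to add: (109 − 55) = 54 mg/L as CaCO₃ × 297,000 L = 16,040 g as CaCO₃.
Equivalents: 16,040 g ÷ 50 g/eq = 320.8 eq.
NaHCO₃ supplies 1 eq per mole → 320.8 mol.
Mass: 320.8 mol × 84 g/mol = 26,940 g.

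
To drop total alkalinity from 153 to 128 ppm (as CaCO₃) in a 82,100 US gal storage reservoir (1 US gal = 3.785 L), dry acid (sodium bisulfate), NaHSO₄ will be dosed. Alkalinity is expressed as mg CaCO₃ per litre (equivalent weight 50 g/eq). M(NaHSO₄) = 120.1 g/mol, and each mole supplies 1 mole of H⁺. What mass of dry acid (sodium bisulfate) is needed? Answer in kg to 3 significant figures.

Volume: 82,100 US gal × 3.785 L/gal = 310,748 L.
Alkalinity to neutralize: (153 − 128) = 25 mg/L as CaCO₃ × 310,748 L = 7769 g as CaCO₃.
Equivalents of H⁺ required: 7769 ÷ 50 g/eq = 155.4 eq = 155.4 mol NaHSO₄.
Mass of NaHSO₄: 155.4 × 120.1 = 18,660 g.

18.7 kg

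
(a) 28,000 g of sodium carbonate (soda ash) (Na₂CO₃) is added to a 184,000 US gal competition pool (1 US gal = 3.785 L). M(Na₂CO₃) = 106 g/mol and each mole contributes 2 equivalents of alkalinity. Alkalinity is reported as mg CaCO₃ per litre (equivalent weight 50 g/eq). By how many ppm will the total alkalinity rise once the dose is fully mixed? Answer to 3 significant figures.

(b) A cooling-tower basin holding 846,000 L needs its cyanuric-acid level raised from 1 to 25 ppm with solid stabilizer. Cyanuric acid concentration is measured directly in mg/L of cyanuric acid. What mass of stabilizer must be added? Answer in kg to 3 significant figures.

(a) 37.9 ppm; (b) 20.3 kg

(a) Volume: 184,000 US gal × 3.785 L/gal = 696,440 L.
(a) Moles of Na₂CO₃: 28,000 g ÷ 106 g/mol = 264.2 mol → 528.3 eq of alkalinity.
(a) As CaCO₃: 528.3 eq × 50 g/eq = 26,420 g.
(a) Rise: 26,420 g / 696,440 L × 1000 = 37.93 mg/L.

(b) CYA to add: (25 − 1) = 24 mg/L × 846,000 L = 20,300 g cyanuric acid.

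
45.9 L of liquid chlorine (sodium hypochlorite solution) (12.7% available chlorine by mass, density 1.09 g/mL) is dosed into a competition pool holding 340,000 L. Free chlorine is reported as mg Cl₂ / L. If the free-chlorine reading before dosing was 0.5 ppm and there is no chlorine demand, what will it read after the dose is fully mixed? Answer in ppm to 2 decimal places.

Mass of solution: 45.9 L × 1000 mL/L × 1.09 g/mL = 50,030 g.
Available chlorine delivered: 50,030 g × 0.127 = 6354 g as Cl₂.
Concentration rise: 6354 g / 340,000 L = 18.69 mg/L = 18.69 ppm.
Final FC: 0.5 + 18.69 = 19.19 ppm.

19.19 ppm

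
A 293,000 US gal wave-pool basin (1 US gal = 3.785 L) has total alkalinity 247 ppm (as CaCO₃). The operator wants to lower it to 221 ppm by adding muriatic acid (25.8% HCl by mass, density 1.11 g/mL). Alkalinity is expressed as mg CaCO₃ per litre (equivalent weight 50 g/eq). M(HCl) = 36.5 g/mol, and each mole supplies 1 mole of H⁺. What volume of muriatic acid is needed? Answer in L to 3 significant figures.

Volume: 293,000 US gal × 3.785 L/gal = 1,109,005 L.
Alkalinity to neutralize: (247 − 221) = 26 mg/L as CaCO₃ × 1,109,005 L = 28,830 g as CaCO₃.
Equivalents of H⁺ required: 28,830 ÷ 50 g/eq = 576.7 eq = 576.7 mol HCl.
Mass of HCl: 576.7 × 36.5 = 21,050 g.
Mass of 25.8% solution: 21,050 / 0.258 = 81,580 g.
Volume: 81,580 g ÷ 1.11 g/mL = 73,500 mL.

73.5 L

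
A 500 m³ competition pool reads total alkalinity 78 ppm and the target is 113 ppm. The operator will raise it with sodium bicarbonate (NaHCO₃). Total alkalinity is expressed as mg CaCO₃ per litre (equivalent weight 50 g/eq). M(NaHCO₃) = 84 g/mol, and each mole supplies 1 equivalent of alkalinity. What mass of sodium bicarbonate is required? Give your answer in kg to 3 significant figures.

29.4 kg

Volume: 500 m³ = 500,000 L.
Alkalinity to add: (113 − 78) = 35 mg/L as CaCO₃ × 500,000 L = 17,500 g as CaCO₃.
Equivalents: 17,500 g ÷ 50 g/eq = 350 eq.
NaHCO₃ supplies 1 eq per mole → 350 mol.
Mass: 350 mol × 84 g/mol = 29,400 g.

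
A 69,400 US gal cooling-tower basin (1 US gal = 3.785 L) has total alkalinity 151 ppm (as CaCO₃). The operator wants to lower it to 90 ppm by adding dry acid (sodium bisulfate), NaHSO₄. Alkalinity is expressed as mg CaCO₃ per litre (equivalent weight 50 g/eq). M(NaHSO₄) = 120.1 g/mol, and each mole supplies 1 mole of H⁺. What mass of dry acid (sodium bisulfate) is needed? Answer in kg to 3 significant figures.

38.5 kg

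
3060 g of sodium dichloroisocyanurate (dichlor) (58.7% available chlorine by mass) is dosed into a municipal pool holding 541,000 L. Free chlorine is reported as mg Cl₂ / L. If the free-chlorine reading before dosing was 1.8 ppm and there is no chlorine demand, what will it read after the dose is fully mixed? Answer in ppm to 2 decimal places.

Available chlorine delivered: 3060 g × 0.587 = 1796 g as Cl₂.
Concentration rise: 1796 g / 541,000 L = 3.32 mg/L = 3.32 ppm.
Final FC: 1.8 + 3.32 = 5.12 ppm.

5.12 ppm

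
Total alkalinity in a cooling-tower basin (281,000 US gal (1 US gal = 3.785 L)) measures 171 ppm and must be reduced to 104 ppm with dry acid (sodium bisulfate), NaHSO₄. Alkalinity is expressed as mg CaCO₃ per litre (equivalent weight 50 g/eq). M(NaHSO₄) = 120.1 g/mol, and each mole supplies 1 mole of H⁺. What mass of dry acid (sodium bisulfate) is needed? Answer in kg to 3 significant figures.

171 kg

Volume: 281,000 US gal × 3.785 L/gal = 1,063,585 L.
Alkalinity to neutralize: (171 − 104) = 67 mg/L as CaCO₃ × 1,063,585 L = 71,260 g as CaCO₃.
Equivalents of H⁺ required: 71,260 ÷ 50 g/eq = 1425 eq = 1425 mol NaHSO₄.
Mass of NaHSO₄: 1425 × 120.1 = 171,200 g.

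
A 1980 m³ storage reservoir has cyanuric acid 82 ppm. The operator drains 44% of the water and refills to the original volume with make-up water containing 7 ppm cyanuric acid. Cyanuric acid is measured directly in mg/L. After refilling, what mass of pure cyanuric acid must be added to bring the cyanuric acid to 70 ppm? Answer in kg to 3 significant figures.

Volume: 1980 m³ = 1,980,000 L.
After draining 44% and refilling: 82 × 0.56 + 7 × 0.44 = 49 ppm.
Deficit to target: 70 − 49 = 21 mg/L.
Mass: 21 mg/L × 1,980,000 L = 41,580 g cyanuric acid.

41.6 kg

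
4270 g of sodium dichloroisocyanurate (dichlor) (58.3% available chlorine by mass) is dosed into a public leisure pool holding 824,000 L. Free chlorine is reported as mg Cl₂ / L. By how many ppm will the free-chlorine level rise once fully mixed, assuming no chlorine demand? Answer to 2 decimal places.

Available chlorine delivered: 4270 g × 0.583 = 2489 g as Cl₂.
Concentration rise: 2489 g / 824,000 L = 3.021 mg/L = 3.02 ppm.

3.02 ppm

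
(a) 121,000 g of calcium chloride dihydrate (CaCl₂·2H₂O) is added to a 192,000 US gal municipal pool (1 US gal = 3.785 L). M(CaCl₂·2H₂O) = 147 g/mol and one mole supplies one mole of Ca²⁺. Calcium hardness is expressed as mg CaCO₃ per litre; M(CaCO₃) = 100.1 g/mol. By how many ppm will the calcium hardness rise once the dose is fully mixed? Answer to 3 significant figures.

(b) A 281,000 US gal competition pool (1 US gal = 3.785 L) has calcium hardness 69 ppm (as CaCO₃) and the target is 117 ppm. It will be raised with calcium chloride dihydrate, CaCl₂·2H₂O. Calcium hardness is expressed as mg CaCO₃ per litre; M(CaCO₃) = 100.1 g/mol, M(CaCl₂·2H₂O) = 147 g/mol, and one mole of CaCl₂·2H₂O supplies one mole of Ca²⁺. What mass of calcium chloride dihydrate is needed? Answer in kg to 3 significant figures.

(a) 113 ppm; (b) 75.0 kg

(a) Volume: 192,000 US gal × 3.785 L/gal = 726,720 L.
(a) Moles of Ca²⁺: 121,000 g ÷ 147 g/mol = 823.1 mol.
(a) As CaCO₃: 823.1 mol × 100.1 g/mol = 82,400 g.
(a) Rise: 82,400 g / 726,720 L × 1000 = 113.4 mg/L.

(b) Volume: 281,000 US gal × 3.785 L/gal = 1,063,585 L.
(b) Hardness to add: (117 − 69) = 48 mg/L as CaCO₃ × 1,063,585 L = 51,050 g as CaCO₃.
(b) Moles of Ca²⁺ (1 mol Ca²⁺ ≡ 1 mol CaCO₃): 51,050 / 100.1 g/mol = 510 mol.
(b) Mass of CaCl₂·2H₂O: 510 × 147 = 74,970 g.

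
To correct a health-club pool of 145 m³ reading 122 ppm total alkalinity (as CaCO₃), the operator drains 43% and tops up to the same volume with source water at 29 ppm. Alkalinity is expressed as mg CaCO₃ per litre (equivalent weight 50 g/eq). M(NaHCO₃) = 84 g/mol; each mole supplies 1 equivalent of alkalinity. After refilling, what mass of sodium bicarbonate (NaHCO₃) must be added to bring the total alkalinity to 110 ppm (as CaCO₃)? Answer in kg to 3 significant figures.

Volume: 145 m³ = 145,000 L.
After draining 43% and refilling: 122 × 0.57 + 29 × 0.43 = 82.01 ppm.
Deficit to target: 110 − 82.01 = 27.99 mg/L.
As CaCO₃: 27.99 mg/L × 145,000 L = 4059 g; ÷ 50 g/eq ÷ 1 = 81.17 mol NaHCO₃.
Mass: 81.17 × 84 = 6818 g.

6.82 kg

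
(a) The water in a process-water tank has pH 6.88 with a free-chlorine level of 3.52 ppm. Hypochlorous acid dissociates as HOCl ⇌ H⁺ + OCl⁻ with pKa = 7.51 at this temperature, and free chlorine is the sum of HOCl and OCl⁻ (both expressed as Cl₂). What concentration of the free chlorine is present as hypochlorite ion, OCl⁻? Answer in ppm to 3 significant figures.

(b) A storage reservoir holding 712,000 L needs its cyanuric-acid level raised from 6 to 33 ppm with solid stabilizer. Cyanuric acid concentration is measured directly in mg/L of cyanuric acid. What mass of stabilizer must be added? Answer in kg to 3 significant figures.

(a) [OCl⁻]/[HOCl] = 10^(pH − pKa) = 10^(6.88 − 7.51) = 10^-0.63 = 0.2344.
(a) Fraction as HOCl = 1 / (1 + 0.2344) = 0.8101.
(a) OCl⁻ = (1 − 0.8101) × 3.52 ppm = 0.6685 ppm.

(b) CYA to add: (33 − 6) = 27 mg/L × 712,000 L = 19,220 g cyanuric acid.

(a) 0.668 ppm; (b) 19.2 kg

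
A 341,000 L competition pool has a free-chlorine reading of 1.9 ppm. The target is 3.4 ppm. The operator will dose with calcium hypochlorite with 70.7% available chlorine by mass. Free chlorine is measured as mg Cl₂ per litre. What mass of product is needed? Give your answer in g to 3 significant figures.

Chlorine deficit: 3.4 − 1.9 = 1.5 ppm = 1.5 mg/L as Cl₂.
Cl₂ equivalent needed: 1.5 mg/L × 341,000 L = 511,500 mg = 511.5 g.
Product at 70.7% available chlorine: 511.5 / 0.707 = 723.5 g.

723 g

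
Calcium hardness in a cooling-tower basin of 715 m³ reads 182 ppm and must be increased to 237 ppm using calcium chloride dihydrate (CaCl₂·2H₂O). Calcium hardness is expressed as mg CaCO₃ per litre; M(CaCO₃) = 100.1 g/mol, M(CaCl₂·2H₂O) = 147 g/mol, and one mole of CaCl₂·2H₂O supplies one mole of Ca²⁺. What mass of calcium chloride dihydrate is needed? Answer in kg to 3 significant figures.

Volume: 715 m³ = 715,000 L.
Hardness to add: (237 − 182) = 55 mg/L as CaCO₃ × 715,000 L = 39,320 g as CaCO₃.
Moles of Ca²⁺ (1 mol Ca²⁺ ≡ 1 mol CaCO₃): 39,320 / 100.1 g/mol = 392.9 mol.
Mass of CaCl₂·2H₂O: 392.9 × 147 = 57,750 g.

57.8 kg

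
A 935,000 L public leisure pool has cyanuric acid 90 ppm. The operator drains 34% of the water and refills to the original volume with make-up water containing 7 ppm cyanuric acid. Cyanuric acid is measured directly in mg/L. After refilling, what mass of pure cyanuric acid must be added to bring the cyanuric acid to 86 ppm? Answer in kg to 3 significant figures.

After draining 34% and refilling: 90 × 0.66 + 7 × 0.34 = 61.78 ppm.
Deficit to target: 86 − 61.78 = 24.22 mg/L.
Mass: 24.22 mg/L × 935,000 L = 22,650 g cyanuric acid.

22.6 kg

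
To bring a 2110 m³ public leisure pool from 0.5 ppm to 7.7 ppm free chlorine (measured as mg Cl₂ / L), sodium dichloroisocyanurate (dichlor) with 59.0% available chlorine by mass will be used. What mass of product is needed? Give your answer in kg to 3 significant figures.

Volume: 2110 m³ = 2,110,000 L.
Chlorine deficit: 7.7 − 0.5 = 7.2 ppm = 7.2 mg/L as Cl₂.
Cl₂ equivalent needed: 7.2 mg/L × 2,110,000 L = 15,190,000 mg = 15,190 g.
Product at 59.0% available chlorine: 15,190 / 0.59 = 25,750 g.

25.7 kg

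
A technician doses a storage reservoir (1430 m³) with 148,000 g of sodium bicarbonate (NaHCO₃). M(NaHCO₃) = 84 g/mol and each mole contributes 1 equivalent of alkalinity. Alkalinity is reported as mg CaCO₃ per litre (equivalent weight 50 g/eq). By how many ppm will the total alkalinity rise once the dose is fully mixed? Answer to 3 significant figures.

61.6 ppm

Volume: 1430 m³ = 1,430,000 L.
Moles of NaHCO₃: 148,000 g ÷ 84 g/mol = 1762 mol → 1762 eq of alkalinity.
As CaCO₃: 1762 eq × 50 g/eq = 88,100 g.
Rise: 88,100 g / 1,430,000 L × 1000 = 61.61 mg/L.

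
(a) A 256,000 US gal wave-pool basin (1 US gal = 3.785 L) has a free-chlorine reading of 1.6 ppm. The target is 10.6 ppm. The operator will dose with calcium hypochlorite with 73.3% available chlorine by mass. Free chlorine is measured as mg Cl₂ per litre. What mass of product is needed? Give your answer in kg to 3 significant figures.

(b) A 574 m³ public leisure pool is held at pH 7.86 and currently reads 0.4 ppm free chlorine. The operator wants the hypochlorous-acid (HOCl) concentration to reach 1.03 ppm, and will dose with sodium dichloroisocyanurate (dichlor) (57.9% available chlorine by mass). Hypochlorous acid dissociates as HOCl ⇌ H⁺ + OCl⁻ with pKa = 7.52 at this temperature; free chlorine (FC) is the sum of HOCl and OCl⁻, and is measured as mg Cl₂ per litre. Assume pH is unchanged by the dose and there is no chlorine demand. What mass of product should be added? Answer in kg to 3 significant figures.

(a) Volume: 256,000 US gal × 3.785 L/gal = 968,960 L.
(a) Chlorine deficit: 10.6 − 1.6 = 9 ppm = 9 mg/L as Cl₂.
(a) Cl₂ equivalent needed: 9 mg/L × 968,960 L = 8,721,000 mg = 8721 g.
(a) Product at 73.3% available chlorine: 8721 / 0.733 = 11,900 g.

(b) Volume: 574 m³ = 574,000 L.
(b) [OCl⁻]/[HOCl] = 10^(pH − pKa) = 10^(7.86 − 7.52) = 2.188; fraction as HOCl = 1/(1 + 2.188) = 0.3137.
(b) Free chlorine required for 1.03 ppm HOCl: 1.03 / 0.3137 = 3.283 ppm.
(b) FC to add: 3.283 − 0.4 = 2.883 mg/L as Cl₂.
(b) Cl₂ equivalent: 2.883 mg/L × 574,000 L = 1655 g.
(b) Product at 57.9% available Cl: 1655 / 0.579 = 2858 g.

(a) 11.9 kg; (b) 2.86 kg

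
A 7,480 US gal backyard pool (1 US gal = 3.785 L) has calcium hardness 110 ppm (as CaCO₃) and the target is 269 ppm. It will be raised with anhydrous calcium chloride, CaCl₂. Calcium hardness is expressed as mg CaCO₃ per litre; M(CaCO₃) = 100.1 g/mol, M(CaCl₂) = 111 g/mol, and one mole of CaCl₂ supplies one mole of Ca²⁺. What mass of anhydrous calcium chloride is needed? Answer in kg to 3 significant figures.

4.99 kg

Volume: 7,480 US gal × 3.785 L/gal = 28,312 L.
Hardness to add: (269 − 110) = 159 mg/L as CaCO₃ × 28,312 L = 4502 g as CaCO₃.
Moles of Ca²⁺ (1 mol Ca²⁺ ≡ 1 mol CaCO₃): 4502 / 100.1 g/mol = 44.97 mol.
Mass of CaCl₂: 44.97 × 111 = 4992 g.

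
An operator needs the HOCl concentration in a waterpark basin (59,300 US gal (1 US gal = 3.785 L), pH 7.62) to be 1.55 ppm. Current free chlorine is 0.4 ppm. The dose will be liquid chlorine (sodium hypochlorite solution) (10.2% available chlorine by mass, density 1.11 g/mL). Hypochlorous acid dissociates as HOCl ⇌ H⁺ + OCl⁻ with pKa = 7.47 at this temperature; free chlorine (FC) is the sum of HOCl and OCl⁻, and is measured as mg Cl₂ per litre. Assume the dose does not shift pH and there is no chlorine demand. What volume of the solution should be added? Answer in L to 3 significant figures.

6.62 L

Volume: 59,300 US gal × 3.785 L/gal = 224,450 L.
[OCl⁻]/[HOCl] = 10^(pH − pKa) = 10^(7.62 − 7.47) = 1.413; fraction as HOCl = 1/(1 + 1.413) = 0.4145.
Free chlorine required for 1.55 ppm HOCl: 1.55 / 0.4145 = 3.739 ppm.
FC to add: 3.739 − 0.4 = 3.339 mg/L as Cl₂.
Cl₂ equivalent: 3.339 mg/L × 224,450 L = 749.5 g.
Product at 10.2% available Cl: 749.5 / 0.102 = 7348 g.
Volume: 7348 g ÷ 1.11 g/mL = 6620 mL.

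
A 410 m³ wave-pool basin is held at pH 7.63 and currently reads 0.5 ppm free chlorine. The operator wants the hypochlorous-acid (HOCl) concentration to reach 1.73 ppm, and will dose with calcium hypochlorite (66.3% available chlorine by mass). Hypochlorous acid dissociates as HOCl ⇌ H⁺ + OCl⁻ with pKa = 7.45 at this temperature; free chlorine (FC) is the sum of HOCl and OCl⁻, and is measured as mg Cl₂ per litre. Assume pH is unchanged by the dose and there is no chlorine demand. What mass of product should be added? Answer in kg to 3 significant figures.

2.38 kg

Volume: 410 m³ = 410,000 L.
[OCl⁻]/[HOCl] = 10^(pH − pKa) = 10^(7.63 − 7.45) = 1.514; fraction as HOCl = 1/(1 + 1.514) = 0.3978.
Free chlorine required for 1.73 ppm HOCl: 1.73 / 0.3978 = 4.348 ppm.
FC to add: 4.348 − 0.5 = 3.848 mg/L as Cl₂.
Cl₂ equivalent: 3.848 mg/L × 410,000 L = 1578 g.
Product at 66.3% available Cl: 1578 / 0.663 = 2380 g.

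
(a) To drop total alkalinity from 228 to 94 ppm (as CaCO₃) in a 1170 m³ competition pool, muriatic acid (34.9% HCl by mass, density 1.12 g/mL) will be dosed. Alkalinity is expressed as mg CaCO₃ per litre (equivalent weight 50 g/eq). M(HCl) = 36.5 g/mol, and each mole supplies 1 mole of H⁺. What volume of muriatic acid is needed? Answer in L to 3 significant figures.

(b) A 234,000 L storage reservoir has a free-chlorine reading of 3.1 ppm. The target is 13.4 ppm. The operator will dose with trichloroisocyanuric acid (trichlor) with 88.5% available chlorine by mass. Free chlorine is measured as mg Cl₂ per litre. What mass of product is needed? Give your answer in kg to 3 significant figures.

(a) Volume: 1170 m³ = 1,170,000 L.
(a) Alkalinity to neutralize: (228 − 94) = 134 mg/L as CaCO₃ × 1,170,000 L = 156,800 g as CaCO₃.
(a) Equivalents of H⁺ required: 156,800 ÷ 50 g/eq = 3136 eq = 3136 mol HCl.
(a) Mass of HCl: 3136 × 36.5 = 114,400 g.
(a) Mass of 34.9% solution: 114,400 / 0.349 = 327,900 g.
(a) Volume: 327,900 g ÷ 1.12 g/mL = 292,800 mL.

(b) Chlorine deficit: 13.4 − 3.1 = 10.3 ppm = 10.3 mg/L as Cl₂.
(b) Cl₂ equivalent needed: 10.3 mg/L × 234,000 L = 2,410,000 mg = 2410 g.
(b) Product at 88.5% available chlorine: 2410 / 0.885 = 2723 g.

(a) 293 L; (b) 2.72 kg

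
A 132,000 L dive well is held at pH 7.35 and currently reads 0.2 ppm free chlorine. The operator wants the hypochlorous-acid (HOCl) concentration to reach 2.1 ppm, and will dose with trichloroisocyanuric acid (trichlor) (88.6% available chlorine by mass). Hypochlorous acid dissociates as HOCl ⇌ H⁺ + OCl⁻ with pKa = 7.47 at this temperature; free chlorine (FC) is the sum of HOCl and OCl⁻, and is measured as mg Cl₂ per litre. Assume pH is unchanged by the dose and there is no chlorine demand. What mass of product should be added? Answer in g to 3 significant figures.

[OCl⁻]/[HOCl] = 10^(pH − pKa) = 10^(7.35 − 7.47) = 0.7586; fraction as HOCl = 1/(1 + 0.7586) = 0.5686.
Free chlorine required for 2.1 ppm HOCl: 2.1 / 0.5686 = 3.693 ppm.
FC to add: 3.693 − 0.2 = 3.493 mg/L as Cl₂.
Cl₂ equivalent: 3.493 mg/L × 132,000 L = 461.1 g.
Product at 88.6% available Cl: 461.1 / 0.886 = 520.4 g.

520 g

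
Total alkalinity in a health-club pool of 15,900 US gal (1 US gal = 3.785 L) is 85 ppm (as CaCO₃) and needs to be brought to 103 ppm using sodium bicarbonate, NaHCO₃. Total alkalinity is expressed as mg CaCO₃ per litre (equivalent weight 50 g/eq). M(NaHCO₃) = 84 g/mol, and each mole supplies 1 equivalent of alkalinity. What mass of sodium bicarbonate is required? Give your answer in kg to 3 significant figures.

Volume: 15,900 US gal × 3.785 L/gal = 60,182 L.
Alkalinity to add: (103 − 85) = 18 mg/L as CaCO₃ × 60,182 L = 1083 g as CaCO₃.
Equivalents: 1083 g ÷ 50 g/eq = 21.67 eq.
NaHCO₃ supplies 1 eq per mole → 21.67 mol.
Mass: 21.67 mol × 84 g/mol = 1820 g.

1.82 kg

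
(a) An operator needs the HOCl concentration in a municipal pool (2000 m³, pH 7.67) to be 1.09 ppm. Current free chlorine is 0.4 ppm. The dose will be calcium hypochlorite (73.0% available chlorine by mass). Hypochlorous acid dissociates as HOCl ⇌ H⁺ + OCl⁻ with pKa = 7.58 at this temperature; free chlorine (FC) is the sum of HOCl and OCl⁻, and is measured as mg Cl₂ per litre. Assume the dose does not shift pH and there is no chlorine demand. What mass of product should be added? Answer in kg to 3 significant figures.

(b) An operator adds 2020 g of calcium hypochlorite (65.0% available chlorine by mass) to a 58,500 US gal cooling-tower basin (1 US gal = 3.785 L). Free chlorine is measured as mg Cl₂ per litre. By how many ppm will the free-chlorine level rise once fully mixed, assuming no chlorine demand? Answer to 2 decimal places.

(a) 5.56 kg; (b) 5.93 ppm

(a) Volume: 2000 m³ = 2,000,000 L.
(a) [OCl⁻]/[HOCl] = 10^(pH − pKa) = 10^(7.67 − 7.58) = 1.23; fraction as HOCl = 1/(1 + 1.23) = 0.4484.
(a) Free chlorine required for 1.09 ppm HOCl: 1.09 / 0.4484 = 2.431 ppm.
(a) FC to add: 2.431 − 0.4 = 2.031 mg/L as Cl₂.
(a) Cl₂ equivalent: 2.031 mg/L × 2,000,000 L = 4062 g.
(a) Product at 73.0% available Cl: 4062 / 0.73 = 5564 g.

(b) Volume: 58,500 US gal × 3.785 L/gal = 221,422 L.
(b) Available chlorine delivered: 2020 g × 0.65 = 1313 g as Cl₂.
(b) Concentration rise: 1313 g / 221,422 L = 5.93 mg/L = 5.93 ppm.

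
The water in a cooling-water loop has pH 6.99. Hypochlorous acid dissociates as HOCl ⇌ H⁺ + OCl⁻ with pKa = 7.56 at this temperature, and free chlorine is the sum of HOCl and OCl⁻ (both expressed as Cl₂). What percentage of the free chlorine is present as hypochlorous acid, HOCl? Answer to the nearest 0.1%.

[OCl⁻]/[HOCl] = 10^(pH − pKa) = 10^(6.99 − 7.56) = 10^-0.57 = 0.2692.
Fraction as HOCl = 1 / (1 + 0.2692) = 0.7879.

78.8%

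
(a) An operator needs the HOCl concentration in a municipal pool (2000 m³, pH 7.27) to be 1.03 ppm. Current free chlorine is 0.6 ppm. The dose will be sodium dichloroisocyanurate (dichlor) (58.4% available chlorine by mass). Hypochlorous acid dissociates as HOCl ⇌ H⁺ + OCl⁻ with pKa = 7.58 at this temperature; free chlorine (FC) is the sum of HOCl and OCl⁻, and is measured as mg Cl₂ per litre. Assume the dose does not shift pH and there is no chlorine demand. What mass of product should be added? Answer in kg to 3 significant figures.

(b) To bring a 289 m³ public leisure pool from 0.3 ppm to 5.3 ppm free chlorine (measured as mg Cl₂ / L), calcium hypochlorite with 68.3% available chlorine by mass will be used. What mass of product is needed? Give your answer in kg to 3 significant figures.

(a) 3.20 kg; (b) 2.12 kg

(a) Volume: 2000 m³ = 2,000,000 L.
(a) [OCl⁻]/[HOCl] = 10^(pH − pKa) = 10^(7.27 − 7.58) = 0.4898; fraction as HOCl = 1/(1 + 0.4898) = 0.6712.
(a) Free chlorine required for 1.03 ppm HOCl: 1.03 / 0.6712 = 1.534 ppm.
(a) FC to add: 1.534 − 0.6 = 0.9345 mg/L as Cl₂.
(a) Cl₂ equivalent: 0.9345 mg/L × 2,000,000 L = 1869 g.
(a) Product at 58.4% available Cl: 1869 / 0.584 = 3200 g.

(b) Volume: 289 m³ = 289,000 L.
(b) Chlorine deficit: 5.3 − 0.3 = 5 ppm = 5 mg/L as Cl₂.
(b) Cl₂ equivalent needed: 5 mg/L × 289,000 L = 1,445,000 mg = 1445 g.
(b) Product at 68.3% available chlorine: 1445 / 0.683 = 2116 g.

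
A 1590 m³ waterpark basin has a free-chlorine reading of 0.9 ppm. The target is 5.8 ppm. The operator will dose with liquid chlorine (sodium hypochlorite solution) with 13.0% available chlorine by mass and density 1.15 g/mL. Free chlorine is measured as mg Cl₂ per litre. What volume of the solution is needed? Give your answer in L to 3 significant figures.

52.1 L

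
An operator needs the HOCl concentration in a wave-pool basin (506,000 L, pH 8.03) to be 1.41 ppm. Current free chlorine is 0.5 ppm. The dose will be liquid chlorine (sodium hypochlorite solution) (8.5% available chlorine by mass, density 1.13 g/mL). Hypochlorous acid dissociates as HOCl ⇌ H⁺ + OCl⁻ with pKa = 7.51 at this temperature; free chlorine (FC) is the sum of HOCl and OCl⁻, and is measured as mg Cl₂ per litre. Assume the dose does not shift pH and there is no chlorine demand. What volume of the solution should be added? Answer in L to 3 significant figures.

29.4 L

[OCl⁻]/[HOCl] = 10^(pH − pKa) = 10^(8.03 − 7.51) = 3.311; fraction as HOCl = 1/(1 + 3.311) = 0.2319.
Free chlorine required for 1.41 ppm HOCl: 1.41 / 0.2319 = 6.079 ppm.
FC to add: 6.079 − 0.5 = 5.579 mg/L as Cl₂.
Cl₂ equivalent: 5.579 mg/L × 506,000 L = 2823 g.
Product at 8.5% available Cl: 2823 / 0.085 = 33,210 g.
Volume: 33,210 g ÷ 1.13 g/mL = 29,390 mL.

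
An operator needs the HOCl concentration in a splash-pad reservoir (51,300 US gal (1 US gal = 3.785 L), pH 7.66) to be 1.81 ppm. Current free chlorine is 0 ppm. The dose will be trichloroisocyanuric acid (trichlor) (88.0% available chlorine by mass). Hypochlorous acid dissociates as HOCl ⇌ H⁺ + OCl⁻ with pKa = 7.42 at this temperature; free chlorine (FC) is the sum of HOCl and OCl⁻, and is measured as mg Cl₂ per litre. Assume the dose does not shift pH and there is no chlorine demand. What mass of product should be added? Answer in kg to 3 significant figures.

1.09 kg

Volume: 51,300 US gal × 3.785 L/gal = 194,170 L.
[OCl⁻]/[HOCl] = 10^(pH − pKa) = 10^(7.66 − 7.42) = 1.738; fraction as HOCl = 1/(1 + 1.738) = 0.3653.
Free chlorine required for 1.81 ppm HOCl: 1.81 / 0.3653 = 4.955 ppm.
FC to add: 4.955 − 0 = 4.955 mg/L as Cl₂.
Cl₂ equivalent: 4.955 mg/L × 194,170 L = 962.2 g.
Product at 88.0% available Cl: 962.2 / 0.88 = 1093 g.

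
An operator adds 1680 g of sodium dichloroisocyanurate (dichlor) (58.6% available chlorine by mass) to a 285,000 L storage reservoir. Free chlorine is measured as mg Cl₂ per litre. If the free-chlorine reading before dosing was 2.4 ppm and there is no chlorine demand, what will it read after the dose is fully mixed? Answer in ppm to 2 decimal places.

Available chlorine delivered: 1680 g × 0.586 = 984.5 g as Cl₂.
Concentration rise: 984.5 g / 285,000 L = 3.454 mg/L = 3.45 ppm.
Final FC: 2.4 + 3.45 = 5.85 ppm.

5.85 ppm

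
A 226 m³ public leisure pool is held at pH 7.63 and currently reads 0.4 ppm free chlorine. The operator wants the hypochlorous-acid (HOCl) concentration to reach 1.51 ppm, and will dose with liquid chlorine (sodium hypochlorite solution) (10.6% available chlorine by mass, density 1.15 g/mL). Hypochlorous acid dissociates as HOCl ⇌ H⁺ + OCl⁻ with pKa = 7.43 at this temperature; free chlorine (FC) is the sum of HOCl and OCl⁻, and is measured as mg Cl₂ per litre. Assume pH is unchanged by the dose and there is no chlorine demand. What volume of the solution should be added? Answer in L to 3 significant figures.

6.49 L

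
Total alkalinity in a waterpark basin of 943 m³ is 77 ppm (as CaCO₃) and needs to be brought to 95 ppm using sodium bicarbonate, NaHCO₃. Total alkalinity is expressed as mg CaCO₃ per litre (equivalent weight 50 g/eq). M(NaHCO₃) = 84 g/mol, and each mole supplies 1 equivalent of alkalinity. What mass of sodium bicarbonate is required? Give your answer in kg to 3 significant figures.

Volume: 943 m³ = 943,000 L.
Alkalinity to add: (95 − 77) = 18 mg/L as CaCO₃ × 943,000 L = 16,970 g as CaCO₃.
Equivalents: 16,970 g ÷ 50 g/eq = 339.5 eq.
NaHCO₃ supplies 1 eq per mole → 339.5 mol.
Mass: 339.5 mol × 84 g/mol = 28,520 g.

28.5 kg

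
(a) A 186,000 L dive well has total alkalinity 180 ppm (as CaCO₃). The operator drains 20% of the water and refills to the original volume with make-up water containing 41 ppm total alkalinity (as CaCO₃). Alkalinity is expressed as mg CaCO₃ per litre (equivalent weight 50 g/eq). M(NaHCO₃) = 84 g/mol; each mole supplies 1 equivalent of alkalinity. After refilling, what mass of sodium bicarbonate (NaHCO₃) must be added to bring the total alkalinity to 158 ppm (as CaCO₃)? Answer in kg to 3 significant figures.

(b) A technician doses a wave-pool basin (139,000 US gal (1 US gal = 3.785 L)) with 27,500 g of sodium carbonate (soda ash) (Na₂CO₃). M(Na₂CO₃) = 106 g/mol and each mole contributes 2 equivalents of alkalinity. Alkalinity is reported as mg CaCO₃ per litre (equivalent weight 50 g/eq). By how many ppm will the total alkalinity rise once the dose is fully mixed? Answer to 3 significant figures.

(a) After draining 20% and refilling: 180 × 0.80 + 41 × 0.20 = 152.2 ppm.
(a) Deficit to target: 158 − 152.2 = 5.8 mg/L.
(a) As CaCO₃: 5.8 mg/L × 186,000 L = 1079 g; ÷ 50 g/eq ÷ 1 = 21.58 mol NaHCO₃.
(a) Mass: 21.58 × 84 = 1812 g.

(b) Volume: 139,000 US gal × 3.785 L/gal = 526,115 L.
(b) Moles of Na₂CO₃: 27,500 g ÷ 106 g/mol = 259.4 mol → 518.9 eq of alkalinity.
(b) As CaCO₃: 518.9 eq × 50 g/eq = 25,940 g.
(b) Rise: 25,940 g / 526,115 L × 1000 = 49.31 mg/L.

(a) 1.81 kg; (b) 49.3 ppm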